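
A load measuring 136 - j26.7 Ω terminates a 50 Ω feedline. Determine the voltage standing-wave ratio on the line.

Γ = (Z_L − Z_0)/(Z_L + Z_0) = (86 − j26.7)/(186 − j26.7)
|Γ| = 90/188 = 0.479
VSWR = (1 + |Γ|)/(1 − |Γ|) = 1.48/0.521

VSWR ≈ 2.84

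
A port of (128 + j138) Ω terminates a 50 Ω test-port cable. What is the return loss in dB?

Γ = (78 + j138)/(178 + j138), |Γ| = 0.704
RL = −20·log₁₀|Γ| = −20·log₁₀(0.704)

RL ≈ 3.05 dB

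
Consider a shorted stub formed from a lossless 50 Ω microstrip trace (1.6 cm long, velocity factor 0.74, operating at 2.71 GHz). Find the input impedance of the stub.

Z_in ≈ +j140 Ω

λ = v/f = 0.74·c / 2.71 GHz = 0.0819 m
βl = 2π·l/λ = 2π × 0.195 = 70.3°
tan(βl) = 2.79
For a shorted stub, Z_in = jZ_0·tan(βl)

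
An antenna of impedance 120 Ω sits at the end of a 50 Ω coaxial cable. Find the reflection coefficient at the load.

Γ = 0.412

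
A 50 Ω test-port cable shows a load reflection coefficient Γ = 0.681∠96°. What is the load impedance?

Z_L ≈ 16.7 + j42.2 Ω

Z_L = Z_0·(1 + Γ)/(1 − Γ) = 50·(0.929 + j0.677)/(1.07 − j0.677)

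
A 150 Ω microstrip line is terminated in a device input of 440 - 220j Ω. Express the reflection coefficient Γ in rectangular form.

Γ ≈ 0.554 − j0.166

Γ = (Z_L − Z_0)/(Z_L + Z_0) = (290 − j220)/(590 − j220)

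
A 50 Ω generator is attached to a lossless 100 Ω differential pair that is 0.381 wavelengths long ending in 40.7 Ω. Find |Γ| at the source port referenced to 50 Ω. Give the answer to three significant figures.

|Γ| ≈ 0.518

βl = 2π × 0.381 = 137°
tan(βl) = -0.927
Z_in = Z_0·(Z_L + jZ_0·tanβl)/(Z_0 + jZ_L·tanβl) = 66.3 − j67.7 Ω
Γ_s = (Z_in − Z_s)/(Z_in + Z_s) = (16.3 − j67.7)/(116 − j67.7), |Γ_s| = 0.518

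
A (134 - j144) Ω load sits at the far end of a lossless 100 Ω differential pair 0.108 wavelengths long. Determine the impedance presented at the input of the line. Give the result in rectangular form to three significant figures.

Z_in ≈ 37.9 − j48.3 Ω

βl = 2π × 0.108 = 38.9°
tan(βl) = tan(38.9°) = 0.806
Z_in = Z_0·(Z_L + jZ_0·tanβl)/(Z_0 + jZ_L·tanβl)
     = 100·(134 − j63.4)/(216 + j108)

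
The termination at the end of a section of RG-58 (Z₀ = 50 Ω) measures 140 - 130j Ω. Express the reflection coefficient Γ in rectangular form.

Γ ≈ 0.642 − j0.245

Γ = (Z_L − Z_0)/(Z_L + Z_0) = (90 − j130)/(190 − j130)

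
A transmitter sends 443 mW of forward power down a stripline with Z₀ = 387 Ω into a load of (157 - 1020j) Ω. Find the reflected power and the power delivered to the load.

|Γ| = |(-230 − j1020)/(544 − j1020)| = 0.905
|Γ|² = 0.818
P_refl = |Γ|²·P_inc = 362 mW, P_del = (1 − |Γ|²)·P_inc = 80.6 mW

P_reflected ≈ 362 mW; P_delivered ≈ 80.6 mW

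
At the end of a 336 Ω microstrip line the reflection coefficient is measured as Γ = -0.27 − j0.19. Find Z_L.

Z_L ≈ 182 − j77.4 Ω

Z_L = Z_0·(1 + Γ)/(1 − Γ) = 336·(0.73 − j0.19)/(1.27 + j0.19)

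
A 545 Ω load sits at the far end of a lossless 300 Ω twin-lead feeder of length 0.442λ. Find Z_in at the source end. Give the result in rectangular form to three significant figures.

Z_in ≈ 422 + j178 Ω

βl = 2π × 0.442 = 159°
tan(βl) = tan(159°) = -0.381
Z_in = Z_0·(Z_L + jZ_0·tanβl)/(Z_0 + jZ_L·tanβl)
     = 300·(545 − j114)/(300 − j208)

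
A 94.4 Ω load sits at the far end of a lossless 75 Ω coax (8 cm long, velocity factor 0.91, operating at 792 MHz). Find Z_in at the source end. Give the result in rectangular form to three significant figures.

Z_in ≈ 59.9 − j3.1 Ω

λ = v/f = 0.91·c / 792 MHz = 0.345 m
βl = 2π·l/λ = 2π × 0.232 = 83.6°
tan(βl) = tan(83.6°) = 8.85
Z_in = Z_0·(Z_L + jZ_0·tanβl)/(Z_0 + jZ_L·tanβl)
     = 75·(94.4 + j664)/(75 + j835)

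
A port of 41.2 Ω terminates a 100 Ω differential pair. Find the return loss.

Γ = (41.2 − 100)/(41.2 + 100) = -0.416
RL = −20·log₁₀|Γ| = −20·log₁₀(0.416)

RL ≈ 7.61 dB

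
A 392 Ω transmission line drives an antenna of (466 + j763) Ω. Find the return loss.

Γ = (74 + j763)/(858 + j763), |Γ| = 0.668
RL = −20·log₁₀|Γ| = −20·log₁₀(0.668)

RL ≈ 3.51 dB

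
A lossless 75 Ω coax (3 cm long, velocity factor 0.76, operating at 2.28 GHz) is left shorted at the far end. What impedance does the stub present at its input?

λ = v/f = 0.76·c / 2.28 GHz = 0.1 m
βl = 2π·l/λ = 2π × 0.3 = 108°
tan(βl) = -3.08
For a shorted stub, Z_in = jZ_0·tan(βl)

Z_in ≈ −j231 Ω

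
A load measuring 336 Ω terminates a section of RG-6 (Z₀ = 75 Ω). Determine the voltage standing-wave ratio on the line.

VSWR ≈ 4.48

For a purely resistive load, VSWR = R_L/Z_0 or Z_0/R_L (whichever > 1) = 336/75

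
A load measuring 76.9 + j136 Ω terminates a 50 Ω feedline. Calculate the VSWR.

VSWR ≈ 6.85

Γ = (Z_L − Z_0)/(Z_L + Z_0) = (26.9 + j136)/(126.9 + j136)
|Γ| = 139/186 = 0.745
VSWR = (1 + |Γ|)/(1 − |Γ|) = 1.75/0.255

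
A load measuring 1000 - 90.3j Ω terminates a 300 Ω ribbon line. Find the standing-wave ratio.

VSWR ≈ 3.36

Γ = (Z_L − Z_0)/(Z_L + Z_0) = (700 − j90.3)/(1300 − j90.3)
|Γ| = 706/1300 = 0.542
VSWR = (1 + |Γ|)/(1 − |Γ|) = 1.54/0.458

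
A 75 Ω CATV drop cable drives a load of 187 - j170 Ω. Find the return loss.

Γ = (112 − j170)/(262 − j170), |Γ| = 0.652
RL = −20·log₁₀|Γ| = −20·log₁₀(0.652)

RL ≈ 3.72 dB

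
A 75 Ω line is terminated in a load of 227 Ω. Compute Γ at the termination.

Γ = (Z_L − Z_0)/(Z_L + Z_0) = (227 − 75)/(227 + 75) = 152/302

Γ = 0.503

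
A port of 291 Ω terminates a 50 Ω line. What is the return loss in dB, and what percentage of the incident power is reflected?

RL ≈ 3.01 dB; 49.9% of incident power reflected

Γ = (291 − 50)/(291 + 50) = 0.707
RL = −20·log₁₀(0.707) = 3.01 dB
P_refl/P_inc = |Γ|² = 0.499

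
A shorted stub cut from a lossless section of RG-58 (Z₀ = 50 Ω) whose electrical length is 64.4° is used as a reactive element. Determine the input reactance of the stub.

tan(βl) = 2.09
For a shorted stub, Z_in = jZ_0·tan(βl)

X_in ≈ 104 Ω (inductive)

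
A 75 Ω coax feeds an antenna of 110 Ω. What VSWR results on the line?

VSWR ≈ 1.47

For a purely resistive load, VSWR = R_L/Z_0 or Z_0/R_L (whichever > 1) = 110/75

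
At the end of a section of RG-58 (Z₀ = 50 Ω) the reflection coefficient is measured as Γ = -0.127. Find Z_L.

Z_L = Z_0·(1 + Γ)/(1 − Γ) = 50·(0.873)/(1.13)

Z_L ≈ 38.7 Ω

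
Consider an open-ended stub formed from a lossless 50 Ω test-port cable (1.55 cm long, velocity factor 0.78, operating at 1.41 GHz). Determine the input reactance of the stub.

X_in ≈ -75.2 Ω (capacitive)

λ = v/f = 0.78·c / 1.41 GHz = 0.166 m
βl = 2π·l/λ = 2π × 0.0934 = 33.6°
tan(βl) = 0.665
For an open-ended stub, Z_in = −jZ_0·cot(βl) = −jZ_0/tan(βl)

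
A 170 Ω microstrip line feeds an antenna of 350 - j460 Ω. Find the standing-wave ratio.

VSWR ≈ 5.93

Γ = (Z_L − Z_0)/(Z_L + Z_0) = (180 − j460)/(520 − j460)
|Γ| = 494/694 = 0.711
VSWR = (1 + |Γ|)/(1 − |Γ|) = 1.71/0.289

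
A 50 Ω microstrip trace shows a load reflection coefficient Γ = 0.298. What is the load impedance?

Z_L = Z_0·(1 + Γ)/(1 − Γ) = 50·(1.3)/(0.702)

Z_L ≈ 92.5 Ω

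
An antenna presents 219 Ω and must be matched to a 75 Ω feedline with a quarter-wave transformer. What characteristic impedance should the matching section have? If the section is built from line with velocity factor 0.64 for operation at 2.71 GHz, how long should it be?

Z_qwt ≈ 128 Ω; length ≈ 1.77 cm

Z_qwt = √(Z_0·R_L) = √(75 × 219) = √16420
λ = 0.64·c/f = 0.0708 m, so l = λ/4 = 0.0177 m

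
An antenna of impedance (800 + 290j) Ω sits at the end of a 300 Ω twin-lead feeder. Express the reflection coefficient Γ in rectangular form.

Γ = (Z_L − Z_0)/(Z_L + Z_0) = (500 + j290)/(1100 + j290)

Γ ≈ 0.49 + j0.134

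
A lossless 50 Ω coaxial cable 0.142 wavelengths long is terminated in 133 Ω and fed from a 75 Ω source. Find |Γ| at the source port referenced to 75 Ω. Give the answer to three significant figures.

βl = 2π × 0.142 = 51.1°
tan(βl) = 1.24
Z_in = Z_0·(Z_L + jZ_0·tanβl)/(Z_0 + jZ_L·tanβl) = 28.4 − j31.7 Ω
Γ_s = (Z_in − Z_s)/(Z_in + Z_s) = (-46.6 − j31.7)/(103 − j31.7), |Γ_s| = 0.521

|Γ| ≈ 0.521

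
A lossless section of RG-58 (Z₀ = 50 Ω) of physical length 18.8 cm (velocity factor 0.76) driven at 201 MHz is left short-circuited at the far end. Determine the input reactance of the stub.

X_in ≈ 85.4 Ω (inductive)

λ = v/f = 0.76·c / 201 MHz = 1.13 m
βl = 2π·l/λ = 2π × 0.166 = 59.7°
tan(βl) = 1.71
For a short-circuited stub, Z_in = jZ_0·tan(βl)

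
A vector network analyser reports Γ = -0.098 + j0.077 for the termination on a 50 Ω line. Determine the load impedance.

Z_L = Z_0·(1 + Γ)/(1 − Γ) = 50·(0.902 + j0.077)/(1.1 − j0.077)

Z_L ≈ 40.6 + j6.36 Ω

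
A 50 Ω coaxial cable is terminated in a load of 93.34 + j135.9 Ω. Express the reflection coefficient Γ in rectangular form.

Γ ≈ 0.633 + j0.348

Γ = (Z_L − Z_0)/(Z_L + Z_0) = (43.34 + j135.9)/(143.3 + j135.9)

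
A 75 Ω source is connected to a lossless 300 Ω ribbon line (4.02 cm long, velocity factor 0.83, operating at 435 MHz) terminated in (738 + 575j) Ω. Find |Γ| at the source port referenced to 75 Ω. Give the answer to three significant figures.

λ = v/f = 0.83·c / 435 MHz = 0.572 m
βl = 2π·l/λ = 2π × 0.0702 = 25.3°
tan(βl) = 0.472
Z_in = Z_0·(Z_L + jZ_0·tanβl)/(Z_0 + jZ_L·tanβl) = 664 − j581 Ω
Γ_s = (Z_in − Z_s)/(Z_in + Z_s) = (589 − j581)/(739 − j581), |Γ_s| = 0.88

|Γ| ≈ 0.88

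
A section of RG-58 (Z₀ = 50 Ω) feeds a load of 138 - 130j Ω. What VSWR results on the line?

Γ = (Z_L − Z_0)/(Z_L + Z_0) = (88 − j130)/(188 − j130)
|Γ| = 157/229 = 0.687
VSWR = (1 + |Γ|)/(1 − |Γ|) = 1.69/0.313

VSWR ≈ 5.39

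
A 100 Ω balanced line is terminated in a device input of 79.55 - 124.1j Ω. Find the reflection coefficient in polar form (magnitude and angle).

Γ ≈ 0.576 ∠ -64.7°

Γ = (Z_L − Z_0)/(Z_L + Z_0) = (-20.45 − j124.1)/(179.6 − j124.1)
|Γ| = 126/218 = 0.576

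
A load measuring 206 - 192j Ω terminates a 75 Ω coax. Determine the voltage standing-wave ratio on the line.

VSWR ≈ 5.31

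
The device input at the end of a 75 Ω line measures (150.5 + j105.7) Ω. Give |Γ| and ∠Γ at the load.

Γ ≈ 0.522 ∠ 29.3°

Γ = (Z_L − Z_0)/(Z_L + Z_0) = (75.5 + j105.7)/(225.5 + j105.7)
|Γ| = 130/249 = 0.522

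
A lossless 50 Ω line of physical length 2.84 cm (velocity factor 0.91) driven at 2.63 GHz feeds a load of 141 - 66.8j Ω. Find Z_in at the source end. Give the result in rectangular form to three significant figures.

λ = v/f = 0.91·c / 2.63 GHz = 0.104 m
βl = 2π·l/λ = 2π × 0.274 = 98.5°
tan(βl) = tan(98.5°) = -6.7
Z_in = Z_0·(Z_L + jZ_0·tanβl)/(Z_0 + jZ_L·tanβl)
     = 50·(141 − j402)/(-397 − j944)

Z_in ≈ 15.4 + j13.9 Ω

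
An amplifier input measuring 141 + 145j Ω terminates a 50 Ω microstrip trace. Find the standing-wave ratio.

VSWR ≈ 5.99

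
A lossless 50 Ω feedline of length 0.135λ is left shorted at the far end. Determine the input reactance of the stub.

βl = 2π × 0.135 = 48.6°
tan(βl) = 1.13
For a shorted stub, Z_in = jZ_0·tan(βl)

X_in ≈ 56.7 Ω (inductive)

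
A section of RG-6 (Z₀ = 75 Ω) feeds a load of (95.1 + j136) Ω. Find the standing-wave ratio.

VSWR ≈ 4.42

Γ = (Z_L − Z_0)/(Z_L + Z_0) = (20.1 + j136)/(170.1 + j136)
|Γ| = 137/218 = 0.631
VSWR = (1 + |Γ|)/(1 − |Γ|) = 1.63/0.369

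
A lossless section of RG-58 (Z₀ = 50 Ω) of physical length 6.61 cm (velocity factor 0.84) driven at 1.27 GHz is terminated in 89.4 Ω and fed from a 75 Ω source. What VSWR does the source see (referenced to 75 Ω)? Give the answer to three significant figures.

VSWR ≈ 2.38

λ = v/f = 0.84·c / 1.27 GHz = 0.198 m
βl = 2π·l/λ = 2π × 0.333 = 120°
tan(βl) = -1.74
Z_in = Z_0·(Z_L + jZ_0·tanβl)/(Z_0 + jZ_L·tanβl) = 33.7 + j17.9 Ω
Γ_s = (Z_in − Z_s)/(Z_in + Z_s) = (-41.3 + j17.9)/(109 + j17.9), |Γ_s| = 0.408
VSWR = (1 + |Γ_s|)/(1 − |Γ_s|)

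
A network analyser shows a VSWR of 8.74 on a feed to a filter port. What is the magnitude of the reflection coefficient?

|Γ| ≈ 0.795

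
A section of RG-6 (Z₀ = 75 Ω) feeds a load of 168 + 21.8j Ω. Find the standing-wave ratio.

VSWR ≈ 2.29

Γ = (Z_L − Z_0)/(Z_L + Z_0) = (93 + j21.8)/(243 + j21.8)
|Γ| = 95.5/244 = 0.392
VSWR = (1 + |Γ|)/(1 − |Γ|) = 1.39/0.608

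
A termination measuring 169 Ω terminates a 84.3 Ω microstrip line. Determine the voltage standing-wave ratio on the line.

Γ = (169 − 84.3)/(169 + 84.3) = 0.334
VSWR = (1 + 0.334)/(1 − 0.334)

VSWR ≈ 2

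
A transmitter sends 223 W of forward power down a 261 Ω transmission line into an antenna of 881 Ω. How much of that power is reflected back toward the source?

Γ = (881 − 261)/(881 + 261) = 0.543
|Γ|² = 0.295
P_refl = |Γ|²·P_inc = 65.7 W, P_del = (1 − |Γ|²)·P_inc = 157 W

P_reflected ≈ 65.7 W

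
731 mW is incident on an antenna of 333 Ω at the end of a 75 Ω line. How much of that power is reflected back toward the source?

Γ = (333 − 75)/(333 + 75) = 0.632
|Γ|² = 0.4
P_refl = |Γ|²·P_inc = 292 mW, P_del = (1 − |Γ|²)·P_inc = 439 mW

P_reflected ≈ 292 mW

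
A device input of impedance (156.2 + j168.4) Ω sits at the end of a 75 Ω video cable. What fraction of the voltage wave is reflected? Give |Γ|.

Γ = (Z_L − Z_0)/(Z_L + Z_0) = (81.2 + j168.4)/(231.2 + j168.4)
|Γ| = 187/286

|Γ| ≈ 0.654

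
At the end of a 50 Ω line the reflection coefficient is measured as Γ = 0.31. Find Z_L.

Z_L = Z_0·(1 + Γ)/(1 − Γ) = 50·(1.31)/(0.69)

Z_L ≈ 94.9 Ω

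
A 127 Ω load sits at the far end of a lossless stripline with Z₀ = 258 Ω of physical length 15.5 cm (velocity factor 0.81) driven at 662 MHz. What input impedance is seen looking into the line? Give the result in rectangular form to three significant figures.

λ = v/f = 0.81·c / 662 MHz = 0.367 m
βl = 2π·l/λ = 2π × 0.422 = 152°
tan(βl) = tan(152°) = -0.531
Z_in = Z_0·(Z_L + jZ_0·tanβl)/(Z_0 + jZ_L·tanβl)
     = 258·(127 − j137)/(258 − j67.5)

Z_in ≈ 152 − j97.2 Ω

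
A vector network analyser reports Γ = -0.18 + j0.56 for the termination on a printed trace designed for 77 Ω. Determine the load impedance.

Z_L ≈ 29.5 + j50.6 Ω

Z_L = Z_0·(1 + Γ)/(1 − Γ) = 77·(0.82 + j0.56)/(1.18 − j0.56)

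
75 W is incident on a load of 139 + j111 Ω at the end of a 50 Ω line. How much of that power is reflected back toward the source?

|Γ| = |(89 + j111)/(189 + j111)| = 0.649
|Γ|² = 0.421
P_refl = |Γ|²·P_inc = 31.6 W, P_del = (1 − |Γ|²)·P_inc = 43.4 W

P_reflected ≈ 31.6 W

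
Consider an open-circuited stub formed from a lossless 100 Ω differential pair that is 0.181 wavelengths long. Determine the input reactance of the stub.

βl = 2π × 0.181 = 65.2°
tan(βl) = 2.16
For an open-circuited stub, Z_in = −jZ_0·cot(βl) = −jZ_0/tan(βl)

X_in ≈ -46.3 Ω (capacitive)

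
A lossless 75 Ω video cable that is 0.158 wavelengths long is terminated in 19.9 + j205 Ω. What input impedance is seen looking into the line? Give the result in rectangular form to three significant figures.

Z_in ≈ 6.45 − j99.5 Ω

βl = 2π × 0.158 = 56.9°
tan(βl) = tan(56.9°) = 1.53
Z_in = Z_0·(Z_L + jZ_0·tanβl)/(Z_0 + jZ_L·tanβl)
     = 75·(19.9 + j320)/(-239 + j30.5)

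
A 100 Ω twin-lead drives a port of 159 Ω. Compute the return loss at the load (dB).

RL ≈ 12.8 dB

Γ = (159 − 100)/(159 + 100) = 0.228
RL = −20·log₁₀|Γ| = −20·log₁₀(0.228)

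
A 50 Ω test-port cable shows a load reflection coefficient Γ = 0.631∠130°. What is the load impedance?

Z_L ≈ 13.6 + j21.9 Ω

Z_L = Z_0·(1 + Γ)/(1 − Γ) = 50·(0.594 + j0.483)/(1.41 − j0.483)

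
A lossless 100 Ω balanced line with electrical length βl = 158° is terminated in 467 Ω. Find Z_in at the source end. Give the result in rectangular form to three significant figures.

Z_in ≈ 119 + j184 Ω

tan(βl) = tan(158°) = -0.404
Z_in = Z_0·(Z_L + jZ_0·tanβl)/(Z_0 + jZ_L·tanβl)
     = 100·(467 − j40.4)/(100 − j189)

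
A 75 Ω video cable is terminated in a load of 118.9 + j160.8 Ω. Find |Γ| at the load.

Γ = (Z_L − Z_0)/(Z_L + Z_0) = (43.9 + j160.8)/(193.9 + j160.8)
|Γ| = 167/252

|Γ| ≈ 0.662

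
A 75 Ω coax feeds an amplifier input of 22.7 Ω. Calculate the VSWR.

VSWR ≈ 3.3

For a purely resistive load, VSWR = R_L/Z_0 or Z_0/R_L (whichever > 1) = 75/22.7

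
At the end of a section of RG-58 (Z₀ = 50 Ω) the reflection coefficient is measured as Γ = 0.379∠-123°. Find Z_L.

Z_L ≈ 27.5 − j20.4 Ω

Z_L = Z_0·(1 + Γ)/(1 − Γ) = 50·(0.794 − j0.318)/(1.21 + j0.318)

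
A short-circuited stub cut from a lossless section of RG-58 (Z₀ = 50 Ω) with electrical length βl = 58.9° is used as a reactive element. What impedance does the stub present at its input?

tan(βl) = 1.66
For a short-circuited stub, Z_in = jZ_0·tan(βl)

Z_in ≈ +j82.9 Ω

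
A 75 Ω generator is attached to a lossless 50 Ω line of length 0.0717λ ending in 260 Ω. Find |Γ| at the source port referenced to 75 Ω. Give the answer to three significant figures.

βl = 2π × 0.0717 = 25.8°
tan(βl) = 0.484
Z_in = Z_0·(Z_L + jZ_0·tanβl)/(Z_0 + jZ_L·tanβl) = 43.8 − j86 Ω
Γ_s = (Z_in − Z_s)/(Z_in + Z_s) = (-31.2 − j86)/(119 − j86), |Γ_s| = 0.624

|Γ| ≈ 0.624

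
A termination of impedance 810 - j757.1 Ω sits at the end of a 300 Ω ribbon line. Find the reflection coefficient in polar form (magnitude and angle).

Γ = (Z_L − Z_0)/(Z_L + Z_0) = (510 − j757.1)/(1110 − j757.1)
|Γ| = 913/1340 = 0.679

Γ ≈ 0.679 ∠ -21.7°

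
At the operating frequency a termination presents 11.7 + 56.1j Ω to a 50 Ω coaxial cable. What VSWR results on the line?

VSWR ≈ 9.79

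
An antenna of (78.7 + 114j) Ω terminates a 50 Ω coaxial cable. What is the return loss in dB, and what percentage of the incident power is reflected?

RL ≈ 3.3 dB; 46.8% of incident power reflected

Γ = (28.7 + j114)/(128.7 + j114), |Γ| = 0.684
RL = −20·log₁₀(0.684) = 3.3 dB
P_refl/P_inc = |Γ|² = 0.468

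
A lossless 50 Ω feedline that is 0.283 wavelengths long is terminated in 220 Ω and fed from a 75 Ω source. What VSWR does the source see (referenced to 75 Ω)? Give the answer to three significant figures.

βl = 2π × 0.283 = 102°
tan(βl) = -4.75
Z_in = Z_0·(Z_L + jZ_0·tanβl)/(Z_0 + jZ_L·tanβl) = 11.8 + j9.95 Ω
Γ_s = (Z_in − Z_s)/(Z_in + Z_s) = (-63.2 + j9.95)/(86.8 + j9.95), |Γ_s| = 0.732
VSWR = (1 + |Γ_s|)/(1 − |Γ_s|)

VSWR ≈ 6.45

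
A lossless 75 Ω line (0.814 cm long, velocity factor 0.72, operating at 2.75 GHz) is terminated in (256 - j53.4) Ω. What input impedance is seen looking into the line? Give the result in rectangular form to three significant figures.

Z_in ≈ 44.2 − j72.2 Ω

λ = v/f = 0.72·c / 2.75 GHz = 0.0785 m
βl = 2π·l/λ = 2π × 0.104 = 37.3°
tan(βl) = tan(37.3°) = 0.762
Z_in = Z_0·(Z_L + jZ_0·tanβl)/(Z_0 + jZ_L·tanβl)
     = 75·(256 + j3.75)/(116 + j195)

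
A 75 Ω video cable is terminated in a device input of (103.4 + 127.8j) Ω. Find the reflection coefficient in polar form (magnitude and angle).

Γ = (Z_L − Z_0)/(Z_L + Z_0) = (28.4 + j127.8)/(178.4 + j127.8)
|Γ| = 131/219 = 0.597

Γ ≈ 0.597 ∠ 41.9°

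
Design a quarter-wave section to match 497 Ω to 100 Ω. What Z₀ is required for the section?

Z_qwt = √(Z_0·R_L) = √(100 × 497) = √49700

Z_qwt ≈ 223 Ω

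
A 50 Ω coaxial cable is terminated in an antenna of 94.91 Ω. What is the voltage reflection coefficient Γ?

Γ = (Z_L − Z_0)/(Z_L + Z_0) = (94.91 − 50)/(94.91 + 50) = 44.91/144.9

Γ = 0.31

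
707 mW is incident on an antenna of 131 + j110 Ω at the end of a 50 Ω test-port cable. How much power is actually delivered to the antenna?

|Γ| = |(81 + j110)/(181 + j110)| = 0.645
|Γ|² = 0.416
P_refl = |Γ|²·P_inc = 294 mW, P_del = (1 − |Γ|²)·P_inc = 413 mW

P_delivered ≈ 413 mW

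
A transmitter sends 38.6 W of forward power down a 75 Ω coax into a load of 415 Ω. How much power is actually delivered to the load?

P_delivered ≈ 20 W

Γ = (415 − 75)/(415 + 75) = 0.694
|Γ|² = 0.481
P_refl = |Γ|²·P_inc = 18.6 W, P_del = (1 − |Γ|²)·P_inc = 20 W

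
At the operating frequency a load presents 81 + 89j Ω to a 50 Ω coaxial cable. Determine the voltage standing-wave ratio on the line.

VSWR ≈ 3.94

Γ = (Z_L − Z_0)/(Z_L + Z_0) = (31 + j89)/(131 + j89)
|Γ| = 94.2/158 = 0.595
VSWR = (1 + |Γ|)/(1 − |Γ|) = 1.6/0.405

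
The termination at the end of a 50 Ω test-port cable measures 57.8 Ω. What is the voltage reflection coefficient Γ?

Γ = 0.0724

Γ = (Z_L − Z_0)/(Z_L + Z_0) = (57.8 − 50)/(57.8 + 50) = 7.8/107.8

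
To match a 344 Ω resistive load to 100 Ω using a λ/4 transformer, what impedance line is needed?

Z_qwt ≈ 185 Ω

Z_qwt = √(Z_0·R_L) = √(100 × 344) = √34400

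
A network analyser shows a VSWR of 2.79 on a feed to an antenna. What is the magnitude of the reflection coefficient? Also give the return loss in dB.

|Γ| ≈ 0.472; return loss ≈ 6.52 dB

|Γ| = (S − 1)/(S + 1) = (2.79 − 1)/(2.79 + 1) = 1.79/3.79
RL = −20·log₁₀|Γ| = −20·log₁₀(0.472)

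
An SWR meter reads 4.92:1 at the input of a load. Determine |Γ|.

|Γ| ≈ 0.662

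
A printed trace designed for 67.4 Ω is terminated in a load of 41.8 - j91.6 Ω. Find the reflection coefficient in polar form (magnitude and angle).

Γ = (Z_L − Z_0)/(Z_L + Z_0) = (-25.6 − j91.6)/(109.2 − j91.6)
|Γ| = 95.1/143 = 0.667

Γ ≈ 0.667 ∠ -65.6°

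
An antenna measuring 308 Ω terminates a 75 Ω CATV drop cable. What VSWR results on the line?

VSWR ≈ 4.11

For a purely resistive load, VSWR = R_L/Z_0 or Z_0/R_L (whichever > 1) = 308/75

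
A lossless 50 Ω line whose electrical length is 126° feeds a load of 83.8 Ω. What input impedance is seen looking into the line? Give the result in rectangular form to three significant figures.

Z_in ≈ 38.4 + j19.7 Ω

tan(βl) = tan(126°) = -1.38
Z_in = Z_0·(Z_L + jZ_0·tanβl)/(Z_0 + jZ_L·tanβl)
     = 50·(83.8 − j68.8)/(50 − j115)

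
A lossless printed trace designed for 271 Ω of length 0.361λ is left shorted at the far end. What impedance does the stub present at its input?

Z_in ≈ −j323 Ω

βl = 2π × 0.361 = 130°
tan(βl) = -1.19
For a shorted stub, Z_in = jZ_0·tan(βl)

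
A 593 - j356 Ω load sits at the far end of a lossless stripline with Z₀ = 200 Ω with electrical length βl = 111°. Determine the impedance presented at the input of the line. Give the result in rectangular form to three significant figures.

tan(βl) = tan(111°) = -2.61
Z_in = Z_0·(Z_L + jZ_0·tanβl)/(Z_0 + jZ_L·tanβl)
     = 200·(593 − j877)/(-727 − j1540)

Z_in ≈ 63.3 + j107 Ω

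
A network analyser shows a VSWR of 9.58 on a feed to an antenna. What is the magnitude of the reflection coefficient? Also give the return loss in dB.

|Γ| = (S − 1)/(S + 1) = (9.58 − 1)/(9.58 + 1) = 8.58/10.6
RL = −20·log₁₀|Γ| = −20·log₁₀(0.811)

|Γ| ≈ 0.811; return loss ≈ 1.82 dB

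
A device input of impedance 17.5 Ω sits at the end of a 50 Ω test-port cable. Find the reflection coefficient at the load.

Γ = -0.481

Γ = (Z_L − Z_0)/(Z_L + Z_0) = (17.5 − 50)/(17.5 + 50) = -32.5/67.5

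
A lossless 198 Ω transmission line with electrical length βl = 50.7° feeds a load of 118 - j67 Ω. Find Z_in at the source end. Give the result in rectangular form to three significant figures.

Z_in ≈ 116 + j63.8 Ω

tan(βl) = tan(50.7°) = 1.22
Z_in = Z_0·(Z_L + jZ_0·tanβl)/(Z_0 + jZ_L·tanβl)
     = 198·(118 + j175)/(280 + j144)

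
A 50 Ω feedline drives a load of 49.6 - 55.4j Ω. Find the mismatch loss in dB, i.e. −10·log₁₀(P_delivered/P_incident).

mismatch loss ≈ 1.17 dB

Γ = (-0.4 − j55.4)/(99.6 − j55.4), |Γ| = 0.486
|Γ|² = 0.236, so P_del/P_inc = 1 − |Γ|² = 0.764
ML = −10·log₁₀(1 − |Γ|²)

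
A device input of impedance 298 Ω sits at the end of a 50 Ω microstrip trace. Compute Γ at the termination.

Γ = 0.713

Γ = (Z_L − Z_0)/(Z_L + Z_0) = (298 − 50)/(298 + 50) = 248/348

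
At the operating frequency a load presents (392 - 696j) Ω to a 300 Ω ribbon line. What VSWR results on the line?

Γ = (Z_L − Z_0)/(Z_L + Z_0) = (92 − j696)/(692 − j696)
|Γ| = 702/981 = 0.715
VSWR = (1 + |Γ|)/(1 − |Γ|) = 1.72/0.285

VSWR ≈ 6.03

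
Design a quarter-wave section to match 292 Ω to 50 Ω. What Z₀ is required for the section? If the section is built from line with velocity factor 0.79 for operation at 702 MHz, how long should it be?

Z_qwt = √(Z_0·R_L) = √(50 × 292) = √14600
λ = 0.79·c/f = 0.338 m, so l = λ/4 = 0.0844 m

Z_qwt ≈ 121 Ω; length ≈ 8.44 cm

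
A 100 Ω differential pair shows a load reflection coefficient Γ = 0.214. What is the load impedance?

Z_L ≈ 154 Ω

Z_L = Z_0·(1 + Γ)/(1 − Γ) = 100·(1.21)/(0.786)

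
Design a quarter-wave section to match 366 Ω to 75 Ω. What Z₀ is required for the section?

Z_qwt = √(Z_0·R_L) = √(75 × 366) = √27450

Z_qwt ≈ 166 Ω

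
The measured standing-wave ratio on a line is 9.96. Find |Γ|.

|Γ| ≈ 0.818

|Γ| = (S − 1)/(S + 1) = (9.96 − 1)/(9.96 + 1) = 8.96/11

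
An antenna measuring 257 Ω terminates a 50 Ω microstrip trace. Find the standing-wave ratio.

For a purely resistive load, VSWR = R_L/Z_0 or Z_0/R_L (whichever > 1) = 257/50

VSWR ≈ 5.14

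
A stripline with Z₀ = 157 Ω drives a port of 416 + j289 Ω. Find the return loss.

Γ = (259 + j289)/(573 + j289), |Γ| = 0.605
RL = −20·log₁₀|Γ| = −20·log₁₀(0.605)

RL ≈ 4.37 dB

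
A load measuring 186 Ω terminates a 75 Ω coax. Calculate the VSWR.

VSWR ≈ 2.48

Γ = (186 − 75)/(186 + 75) = 0.425
VSWR = (1 + 0.425)/(1 − 0.425)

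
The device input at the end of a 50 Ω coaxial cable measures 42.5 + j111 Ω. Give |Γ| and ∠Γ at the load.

Γ = (Z_L − Z_0)/(Z_L + Z_0) = (-7.5 + j111)/(92.5 + j111)
|Γ| = 111/144 = 0.77

Γ ≈ 0.77 ∠ 43.7°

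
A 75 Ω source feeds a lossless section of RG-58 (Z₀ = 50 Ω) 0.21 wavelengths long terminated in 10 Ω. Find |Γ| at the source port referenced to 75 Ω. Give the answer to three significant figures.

|Γ| ≈ 0.566

βl = 2π × 0.21 = 75.6°
tan(βl) = 3.89
Z_in = Z_0·(Z_L + jZ_0·tanβl)/(Z_0 + jZ_L·tanβl) = 101 + j116 Ω
Γ_s = (Z_in − Z_s)/(Z_in + Z_s) = (25.6 + j116)/(176 + j116), |Γ_s| = 0.566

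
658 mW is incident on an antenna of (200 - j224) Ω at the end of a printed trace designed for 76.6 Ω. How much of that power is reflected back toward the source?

|Γ| = |(123.4 − j224)/(276.6 − j224)| = 0.719
|Γ|² = 0.516
P_refl = |Γ|²·P_inc = 340 mW, P_del = (1 − |Γ|²)·P_inc = 318 mW

P_reflected ≈ 340 mW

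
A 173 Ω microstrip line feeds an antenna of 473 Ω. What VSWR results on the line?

Γ = (473 − 173)/(473 + 173) = 0.464
VSWR = (1 + 0.464)/(1 − 0.464)

VSWR ≈ 2.73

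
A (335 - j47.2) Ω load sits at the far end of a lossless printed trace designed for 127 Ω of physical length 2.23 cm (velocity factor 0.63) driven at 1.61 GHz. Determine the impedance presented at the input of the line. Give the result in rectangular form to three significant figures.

Z_in ≈ 51.4 − j35.4 Ω

λ = v/f = 0.63·c / 1.61 GHz = 0.117 m
βl = 2π·l/λ = 2π × 0.19 = 68.4°
tan(βl) = tan(68.4°) = 2.52
Z_in = Z_0·(Z_L + jZ_0·tanβl)/(Z_0 + jZ_L·tanβl)
     = 127·(335 + j273)/(246 + j846)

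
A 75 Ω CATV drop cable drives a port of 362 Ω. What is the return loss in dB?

RL ≈ 3.65 dB

Γ = (362 − 75)/(362 + 75) = 0.657
RL = −20·log₁₀|Γ| = −20·log₁₀(0.657)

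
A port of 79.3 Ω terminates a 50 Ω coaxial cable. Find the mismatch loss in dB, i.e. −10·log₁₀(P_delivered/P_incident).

mismatch loss ≈ 0.229 dB

Γ = (79.3 − 50)/(79.3 + 50) = 0.227
|Γ|² = 0.0513, so P_del/P_inc = 1 − |Γ|² = 0.949
ML = −10·log₁₀(1 − |Γ|²)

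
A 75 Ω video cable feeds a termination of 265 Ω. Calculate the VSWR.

For a purely resistive load, VSWR = R_L/Z_0 or Z_0/R_L (whichever > 1) = 265/75

VSWR ≈ 3.53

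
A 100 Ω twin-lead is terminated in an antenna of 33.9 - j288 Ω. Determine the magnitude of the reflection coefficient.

Γ = (Z_L − Z_0)/(Z_L + Z_0) = (-66.1 − j288)/(133.9 − j288)
|Γ| = 295/318

|Γ| ≈ 0.93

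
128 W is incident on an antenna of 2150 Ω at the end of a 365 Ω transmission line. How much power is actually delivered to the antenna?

P_delivered ≈ 63.5 W

Γ = (2150 − 365)/(2150 + 365) = 0.71
|Γ|² = 0.504
P_refl = |Γ|²·P_inc = 64.5 W, P_del = (1 − |Γ|²)·P_inc = 63.5 W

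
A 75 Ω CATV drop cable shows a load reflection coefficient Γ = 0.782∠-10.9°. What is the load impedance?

Z_L = Z_0·(1 + Γ)/(1 − Γ) = 75·(1.77 − j0.148)/(0.232 + j0.148)

Z_L ≈ 385 − j293 Ω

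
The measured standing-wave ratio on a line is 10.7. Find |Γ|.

|Γ| ≈ 0.829

|Γ| = (S − 1)/(S + 1) = (10.7 − 1)/(10.7 + 1) = 9.7/11.7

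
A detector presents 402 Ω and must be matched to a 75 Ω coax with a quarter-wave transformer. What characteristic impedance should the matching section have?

Z_qwt ≈ 174 Ω

Z_qwt = √(Z_0·R_L) = √(75 × 402) = √30150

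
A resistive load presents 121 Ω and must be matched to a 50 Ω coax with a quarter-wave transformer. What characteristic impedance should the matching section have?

Z_qwt = √(Z_0·R_L) = √(50 × 121) = √6050

Z_qwt ≈ 77.8 Ω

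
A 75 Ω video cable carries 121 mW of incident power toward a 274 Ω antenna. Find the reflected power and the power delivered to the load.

P_reflected ≈ 39.3 mW; P_delivered ≈ 81.7 mW

Γ = (274 − 75)/(274 + 75) = 0.57
|Γ|² = 0.325
P_refl = |Γ|²·P_inc = 39.3 mW, P_del = (1 − |Γ|²)·P_inc = 81.7 mW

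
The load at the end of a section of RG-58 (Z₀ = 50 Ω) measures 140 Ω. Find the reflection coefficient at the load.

Γ = 0.474

Γ = (Z_L − Z_0)/(Z_L + Z_0) = (140 − 50)/(140 + 50) = 90/190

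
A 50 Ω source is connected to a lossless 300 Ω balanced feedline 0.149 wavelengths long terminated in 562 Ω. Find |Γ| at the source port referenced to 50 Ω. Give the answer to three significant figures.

|Γ| ≈ 0.718

βl = 2π × 0.149 = 53.6°
tan(βl) = 1.36
Z_in = Z_0·(Z_L + jZ_0·tanβl)/(Z_0 + jZ_L·tanβl) = 214 − j137 Ω
Γ_s = (Z_in − Z_s)/(Z_in + Z_s) = (164 − j137)/(264 − j137), |Γ_s| = 0.718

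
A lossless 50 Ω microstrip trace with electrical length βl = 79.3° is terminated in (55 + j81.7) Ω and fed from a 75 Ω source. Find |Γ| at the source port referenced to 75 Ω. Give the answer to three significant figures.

tan(βl) = 5.29
Z_in = Z_0·(Z_L + jZ_0·tanβl)/(Z_0 + jZ_L·tanβl) = 17.3 − j32.1 Ω
Γ_s = (Z_in − Z_s)/(Z_in + Z_s) = (-57.7 − j32.1)/(92.3 − j32.1), |Γ_s| = 0.676

|Γ| ≈ 0.676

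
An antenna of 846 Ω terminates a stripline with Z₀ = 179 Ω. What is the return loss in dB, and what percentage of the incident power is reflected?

RL ≈ 3.73 dB; 42.3% of incident power reflected

Γ = (846 − 179)/(846 + 179) = 0.651
RL = −20·log₁₀(0.651) = 3.73 dB
P_refl/P_inc = |Γ|² = 0.423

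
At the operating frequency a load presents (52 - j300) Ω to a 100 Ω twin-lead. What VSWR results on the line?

VSWR ≈ 19.7

Γ = (Z_L − Z_0)/(Z_L + Z_0) = (-48 − j300)/(152 − j300)
|Γ| = 304/336 = 0.903
VSWR = (1 + |Γ|)/(1 − |Γ|) = 1.9/0.0966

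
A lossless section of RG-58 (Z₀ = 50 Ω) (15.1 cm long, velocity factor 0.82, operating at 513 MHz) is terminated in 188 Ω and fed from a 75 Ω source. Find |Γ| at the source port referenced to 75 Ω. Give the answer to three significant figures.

λ = v/f = 0.82·c / 513 MHz = 0.48 m
βl = 2π·l/λ = 2π × 0.315 = 113°
tan(βl) = -2.32
Z_in = Z_0·(Z_L + jZ_0·tanβl)/(Z_0 + jZ_L·tanβl) = 15.6 + j19.8 Ω
Γ_s = (Z_in − Z_s)/(Z_in + Z_s) = (-59.4 + j19.8)/(90.6 + j19.8), |Γ_s| = 0.676

|Γ| ≈ 0.676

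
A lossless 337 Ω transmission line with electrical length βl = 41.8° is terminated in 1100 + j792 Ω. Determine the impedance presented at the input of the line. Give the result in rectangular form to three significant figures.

tan(βl) = tan(41.8°) = 0.894
Z_in = Z_0·(Z_L + jZ_0·tanβl)/(Z_0 + jZ_L·tanβl)
     = 337·(1100 + j1090)/(-371 + j984)

Z_in ≈ 203 − j454 Ω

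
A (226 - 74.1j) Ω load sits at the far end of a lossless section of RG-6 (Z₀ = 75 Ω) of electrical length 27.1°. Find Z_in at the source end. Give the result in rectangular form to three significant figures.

Z_in ≈ 61.4 − j86.6 Ω

tan(βl) = tan(27.1°) = 0.512
Z_in = Z_0·(Z_L + jZ_0·tanβl)/(Z_0 + jZ_L·tanβl)
     = 75·(226 − j35.7)/(113 + j116)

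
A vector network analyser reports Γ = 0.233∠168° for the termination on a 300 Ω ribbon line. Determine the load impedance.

Z_L ≈ 188 + j19.2 Ω

Z_L = Z_0·(1 + Γ)/(1 − Γ) = 300·(0.772 + j0.0484)/(1.23 − j0.0484)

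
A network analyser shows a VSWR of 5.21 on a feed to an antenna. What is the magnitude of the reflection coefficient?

|Γ| = (S − 1)/(S + 1) = (5.21 − 1)/(5.21 + 1) = 4.21/6.21

|Γ| ≈ 0.678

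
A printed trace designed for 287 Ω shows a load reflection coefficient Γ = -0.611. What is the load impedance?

Z_L = Z_0·(1 + Γ)/(1 − Γ) = 287·(0.389)/(1.61)

Z_L ≈ 69.3 Ω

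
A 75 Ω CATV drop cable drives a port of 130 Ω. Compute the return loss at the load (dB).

RL ≈ 11.4 dB

Γ = (130 − 75)/(130 + 75) = 0.268
RL = −20·log₁₀|Γ| = −20·log₁₀(0.268)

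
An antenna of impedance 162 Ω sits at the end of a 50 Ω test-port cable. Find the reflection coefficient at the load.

Γ = 0.528

Γ = (Z_L − Z_0)/(Z_L + Z_0) = (162 − 50)/(162 + 50) = 112/212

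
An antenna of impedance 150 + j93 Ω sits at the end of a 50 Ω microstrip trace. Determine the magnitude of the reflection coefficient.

|Γ| ≈ 0.619

Γ = (Z_L − Z_0)/(Z_L + Z_0) = (100 + j93)/(200 + j93)
|Γ| = 137/221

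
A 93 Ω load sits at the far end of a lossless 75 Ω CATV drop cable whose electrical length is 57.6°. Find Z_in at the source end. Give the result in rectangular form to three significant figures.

tan(βl) = tan(57.6°) = 1.58
Z_in = Z_0·(Z_L + jZ_0·tanβl)/(Z_0 + jZ_L·tanβl)
     = 75·(93 + j118)/(75 + j147)

Z_in ≈ 67.2 − j13.2 Ω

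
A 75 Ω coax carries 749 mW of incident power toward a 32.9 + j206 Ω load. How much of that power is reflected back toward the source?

|Γ| = |(-42.1 + j206)/(107.9 + j206)| = 0.904
|Γ|² = 0.817
P_refl = |Γ|²·P_inc = 612 mW, P_del = (1 − |Γ|²)·P_inc = 137 mW

P_reflected ≈ 612 mW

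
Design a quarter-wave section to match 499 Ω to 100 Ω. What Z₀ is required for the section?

Z_qwt ≈ 223 Ω

Z_qwt = √(Z_0·R_L) = √(100 × 499) = √49900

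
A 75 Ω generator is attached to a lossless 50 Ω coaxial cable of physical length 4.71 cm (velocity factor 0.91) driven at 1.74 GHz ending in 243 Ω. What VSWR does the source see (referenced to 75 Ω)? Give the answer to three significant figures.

λ = v/f = 0.91·c / 1.74 GHz = 0.157 m
βl = 2π·l/λ = 2π × 0.3 = 108°
tan(βl) = -3.06
Z_in = Z_0·(Z_L + jZ_0·tanβl)/(Z_0 + jZ_L·tanβl) = 11.3 + j15.6 Ω
Γ_s = (Z_in − Z_s)/(Z_in + Z_s) = (-63.7 + j15.6)/(86.3 + j15.6), |Γ_s| = 0.747
VSWR = (1 + |Γ_s|)/(1 − |Γ_s|)

VSWR ≈ 6.91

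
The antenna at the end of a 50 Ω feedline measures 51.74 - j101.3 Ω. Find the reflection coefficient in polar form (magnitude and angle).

Γ = (Z_L − Z_0)/(Z_L + Z_0) = (1.74 − j101.3)/(101.7 − j101.3)
|Γ| = 101/144 = 0.706

Γ ≈ 0.706 ∠ -44.1°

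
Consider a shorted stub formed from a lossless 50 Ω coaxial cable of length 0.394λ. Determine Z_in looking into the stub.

βl = 2π × 0.394 = 142°
tan(βl) = -0.786
For a shorted stub, Z_in = jZ_0·tan(βl)

Z_in ≈ −j39.3 Ω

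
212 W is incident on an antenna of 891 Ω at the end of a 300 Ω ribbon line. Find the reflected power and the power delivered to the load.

P_reflected ≈ 52.2 W; P_delivered ≈ 160 W

Γ = (891 − 300)/(891 + 300) = 0.496
|Γ|² = 0.246
P_refl = |Γ|²·P_inc = 52.2 W, P_del = (1 − |Γ|²)·P_inc = 160 W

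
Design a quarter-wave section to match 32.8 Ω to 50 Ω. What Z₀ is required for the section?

Z_qwt = √(Z_0·R_L) = √(50 × 32.8) = √1640

Z_qwt ≈ 40.5 Ω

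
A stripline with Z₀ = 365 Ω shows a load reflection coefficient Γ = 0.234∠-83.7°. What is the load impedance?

Z_L = Z_0·(1 + Γ)/(1 − Γ) = 365·(1.03 − j0.233)/(0.974 + j0.233)

Z_L ≈ 344 − j169 Ω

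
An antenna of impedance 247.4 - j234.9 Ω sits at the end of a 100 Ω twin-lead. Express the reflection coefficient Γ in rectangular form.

Γ ≈ 0.605 − j0.267

Γ = (Z_L − Z_0)/(Z_L + Z_0) = (147.4 − j234.9)/(347.4 − j234.9)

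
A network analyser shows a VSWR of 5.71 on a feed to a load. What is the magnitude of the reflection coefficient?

|Γ| ≈ 0.702

|Γ| = (S − 1)/(S + 1) = (5.71 − 1)/(5.71 + 1) = 4.71/6.71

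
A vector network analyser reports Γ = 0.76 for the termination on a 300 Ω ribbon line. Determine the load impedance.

Z_L = Z_0·(1 + Γ)/(1 − Γ) = 300·(1.76)/(0.24)

Z_L ≈ 2200 Ω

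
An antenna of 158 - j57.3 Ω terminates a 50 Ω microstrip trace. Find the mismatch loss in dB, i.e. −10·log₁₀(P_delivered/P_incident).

mismatch loss ≈ 1.68 dB

Γ = (108 − j57.3)/(208 − j57.3), |Γ| = 0.567
|Γ|² = 0.321, so P_del/P_inc = 1 − |Γ|² = 0.679
ML = −10·log₁₀(1 − |Γ|²)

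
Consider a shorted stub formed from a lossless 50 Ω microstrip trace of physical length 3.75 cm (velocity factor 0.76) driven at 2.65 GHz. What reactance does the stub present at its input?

λ = v/f = 0.76·c / 2.65 GHz = 0.086 m
βl = 2π·l/λ = 2π × 0.436 = 157°
tan(βl) = -0.426
For a shorted stub, Z_in = jZ_0·tan(βl)

X_in ≈ -21.3 Ω (capacitive)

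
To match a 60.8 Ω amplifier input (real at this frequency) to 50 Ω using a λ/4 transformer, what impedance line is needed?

Z_qwt ≈ 55.1 Ω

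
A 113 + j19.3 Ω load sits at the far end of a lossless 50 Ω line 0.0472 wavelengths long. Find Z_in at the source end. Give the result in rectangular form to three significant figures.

βl = 2π × 0.0472 = 17°
tan(βl) = tan(17°) = 0.306
Z_in = Z_0·(Z_L + jZ_0·tanβl)/(Z_0 + jZ_L·tanβl)
     = 50·(113 + j34.6)/(44.1 + j34.5)

Z_in ≈ 98.5 − j37.9 Ω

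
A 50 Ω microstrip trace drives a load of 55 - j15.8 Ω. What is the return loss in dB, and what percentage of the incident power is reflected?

RL ≈ 16.1 dB; 2.44% of incident power reflected

Γ = (5 − j15.8)/(105 − j15.8), |Γ| = 0.156
RL = −20·log₁₀(0.156) = 16.1 dB
P_refl/P_inc = |Γ|² = 0.0244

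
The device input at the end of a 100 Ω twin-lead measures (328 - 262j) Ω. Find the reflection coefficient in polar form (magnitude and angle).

Γ ≈ 0.692 ∠ -17.5°

Γ = (Z_L − Z_0)/(Z_L + Z_0) = (228 − j262)/(428 − j262)
|Γ| = 347/502 = 0.692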